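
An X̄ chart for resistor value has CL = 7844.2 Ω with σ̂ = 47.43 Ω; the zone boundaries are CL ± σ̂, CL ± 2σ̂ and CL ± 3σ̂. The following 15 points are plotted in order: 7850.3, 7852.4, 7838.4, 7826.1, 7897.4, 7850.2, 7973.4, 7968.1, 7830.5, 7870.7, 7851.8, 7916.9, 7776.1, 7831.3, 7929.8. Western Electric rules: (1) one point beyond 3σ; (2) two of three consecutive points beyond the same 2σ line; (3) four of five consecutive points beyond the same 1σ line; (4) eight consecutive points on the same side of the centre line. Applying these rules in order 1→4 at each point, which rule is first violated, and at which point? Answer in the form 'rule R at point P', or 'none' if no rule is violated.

Zone of each point (C = within 1σ̂, B = 1σ̂–2σ̂, A = 2σ̂–3σ̂, * = beyond 3σ̂; sign = side of CL): 1:+C, 2:+C, 3:-C, 4:-C, 5:+B, 6:+C, 7:+A, 8:+A, 9:-C, 10:+C, 11:+C, 12:+B, 13:-B, 14:-C, 15:+B
Rule 2 (two of three consecutive points beyond the same 2σ limit) is satisfied at point 8.

rule 2 at point 8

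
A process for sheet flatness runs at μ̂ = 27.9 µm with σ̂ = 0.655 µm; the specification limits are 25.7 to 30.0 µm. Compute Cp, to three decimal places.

Cp = (USL − LSL) / (6σ̂) = (30.0 − 25.7) / (6 × 0.655) = 4.3000 / 3.9300 = 1.0941

1.094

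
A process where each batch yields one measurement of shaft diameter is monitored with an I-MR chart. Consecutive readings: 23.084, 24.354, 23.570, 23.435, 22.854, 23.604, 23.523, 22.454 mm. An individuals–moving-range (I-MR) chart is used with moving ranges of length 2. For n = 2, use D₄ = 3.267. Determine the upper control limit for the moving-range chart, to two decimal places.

2.18

Moving ranges: 1.270, 0.784, 0.135, 0.581, 0.750, 0.081, 1.069; M̄R̄ = 4.6700 / 7 = 0.6671
UCL_MR = D₄·M̄R̄ = 3.267 × 0.6671 = 2.1796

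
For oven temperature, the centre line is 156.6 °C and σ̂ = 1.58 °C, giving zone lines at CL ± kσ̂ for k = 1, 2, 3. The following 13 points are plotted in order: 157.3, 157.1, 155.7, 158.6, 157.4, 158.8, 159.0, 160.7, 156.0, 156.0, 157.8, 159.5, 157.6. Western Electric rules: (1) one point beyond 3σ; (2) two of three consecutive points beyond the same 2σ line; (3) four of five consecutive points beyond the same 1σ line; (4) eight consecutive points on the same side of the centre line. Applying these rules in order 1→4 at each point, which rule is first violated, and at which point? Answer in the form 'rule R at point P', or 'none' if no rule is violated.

Zone of each point (C = within 1σ̂, B = 1σ̂–2σ̂, A = 2σ̂–3σ̂, * = beyond 3σ̂; sign = side of CL): 1:+C, 2:+C, 3:-C, 4:+B, 5:+C, 6:+B, 7:+B, 8:+A, 9:-C, 10:-C, 11:+C, 12:+B, 13:+C
Rule 3 (four of five consecutive points beyond the same 1σ limit) is satisfied at point 8.

rule 3 at point 8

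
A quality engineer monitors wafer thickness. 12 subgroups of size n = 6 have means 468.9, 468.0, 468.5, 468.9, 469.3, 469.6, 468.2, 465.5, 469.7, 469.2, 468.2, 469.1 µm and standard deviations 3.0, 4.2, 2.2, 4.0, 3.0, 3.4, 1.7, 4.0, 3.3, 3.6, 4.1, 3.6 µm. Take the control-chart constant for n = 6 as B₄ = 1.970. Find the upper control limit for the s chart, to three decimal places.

s̄ = (3.0 + 4.2 + 2.2 + 4.0 + 3.0 + 3.4 + 1.7 + 4.0 + 3.3 + 3.6 + 4.1 + 3.6) / 12 = 3.3417
UCL_s = B₄·s̄ = 1.970 × 3.3417 = 6.5831

6.583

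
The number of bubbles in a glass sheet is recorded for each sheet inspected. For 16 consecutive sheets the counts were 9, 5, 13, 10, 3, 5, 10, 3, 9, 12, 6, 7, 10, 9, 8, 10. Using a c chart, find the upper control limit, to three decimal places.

16.581

c̄ = (9 + 5 + 13 + 10 + 3 + 5 + 10 + 3 + 9 + 12 + 6 + 7 + 10 + 9 + 8 + 10) / 16 = 129 / 16 = 8.0625
UCL = c̄ + 3√c̄ = 8.0625 + 3 × √8.0625 = 8.0625 + 3 × 2.8395 = 16.5809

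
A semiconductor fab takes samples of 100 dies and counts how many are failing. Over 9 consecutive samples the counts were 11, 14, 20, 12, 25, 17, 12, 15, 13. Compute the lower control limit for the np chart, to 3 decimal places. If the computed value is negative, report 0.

p̄ = Σdᵢ / (k·n) = 139 / (9 × 100) = 0.15444
LCL = np̄ − 3·√(np̄(1−p̄)) = 15.4444 − 3 × 3.6137 = 4.6032

4.603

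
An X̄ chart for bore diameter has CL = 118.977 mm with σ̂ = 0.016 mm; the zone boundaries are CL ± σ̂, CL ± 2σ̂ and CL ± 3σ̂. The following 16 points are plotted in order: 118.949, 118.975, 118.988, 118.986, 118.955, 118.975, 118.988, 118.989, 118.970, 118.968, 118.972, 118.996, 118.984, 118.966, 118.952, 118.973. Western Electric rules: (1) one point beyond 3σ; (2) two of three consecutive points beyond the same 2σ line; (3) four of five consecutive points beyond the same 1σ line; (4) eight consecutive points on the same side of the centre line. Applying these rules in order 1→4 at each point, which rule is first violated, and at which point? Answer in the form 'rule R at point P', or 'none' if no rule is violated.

Zone of each point (C = within 1σ̂, B = 1σ̂–2σ̂, A = 2σ̂–3σ̂, * = beyond 3σ̂; sign = side of CL): 1:-B, 2:-C, 3:+C, 4:+C, 5:-B, 6:-C, 7:+C, 8:+C, 9:-C, 10:-C, 11:-C, 12:+B, 13:+C, 14:-C, 15:-B, 16:-C
No rule fires across all 16 points.

none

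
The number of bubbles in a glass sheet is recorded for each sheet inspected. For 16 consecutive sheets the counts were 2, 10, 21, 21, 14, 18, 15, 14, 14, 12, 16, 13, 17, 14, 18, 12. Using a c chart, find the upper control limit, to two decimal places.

c̄ = (2 + 10 + 21 + 21 + 14 + 18 + 15 + 14 + 14 + 12 + 16 + 13 + 17 + 14 + 18 + 12) / 16 = 231 / 16 = 14.4375
UCL = c̄ + 3√c̄ = 14.4375 + 3 × √14.4375 = 14.4375 + 3 × 3.7997 = 25.8365

25.84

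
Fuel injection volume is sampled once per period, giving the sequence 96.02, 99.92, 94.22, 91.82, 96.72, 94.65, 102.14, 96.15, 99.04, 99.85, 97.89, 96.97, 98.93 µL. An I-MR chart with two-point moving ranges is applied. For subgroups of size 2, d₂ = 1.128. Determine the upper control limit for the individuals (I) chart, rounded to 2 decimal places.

106.34

X̄ = (96.02 + 99.92 + 94.22 + 91.82 + 96.72 + 94.65 + 102.14 + 96.15 + 99.04 + 99.85 + 97.89 + 96.97 + 98.93) / 13 = 97.2554
Moving ranges: 3.90, 5.70, 2.40, 4.90, 2.07, 7.49, 5.99, 2.89, 0.81, 1.96, 0.92, 1.96; M̄R̄ = 40.9900 / 12 = 3.4158
UCL = X̄ + 3·M̄R̄/d₂ = 97.2554 + 3 × 3.4158 / 1.128 = 106.3400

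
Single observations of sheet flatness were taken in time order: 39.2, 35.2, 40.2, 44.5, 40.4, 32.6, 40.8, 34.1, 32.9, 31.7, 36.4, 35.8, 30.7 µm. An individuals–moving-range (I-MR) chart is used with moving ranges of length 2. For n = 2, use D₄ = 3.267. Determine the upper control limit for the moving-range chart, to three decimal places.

14.402

Moving ranges: 4.0, 5.0, 4.3, 4.1, 7.8, 8.2, 6.7, 1.2, 1.2, 4.7, 0.6, 5.1; M̄R̄ = 52.9000 / 12 = 4.4083
UCL_MR = D₄·M̄R̄ = 3.267 × 4.4083 = 14.4020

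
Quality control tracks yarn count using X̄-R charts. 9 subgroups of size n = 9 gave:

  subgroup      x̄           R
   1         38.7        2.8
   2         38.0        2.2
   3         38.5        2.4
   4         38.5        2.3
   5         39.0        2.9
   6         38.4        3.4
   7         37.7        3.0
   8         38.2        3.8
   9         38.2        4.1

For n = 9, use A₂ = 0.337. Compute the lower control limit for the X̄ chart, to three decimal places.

37.348

X̄̄ = (38.7 + 38.0 + 38.5 + 38.5 + 39.0 + 38.4 + 37.7 + 38.2 + 38.2) / 9 = 345.2000 / 9 = 38.3556
R̄ = (2.8 + 2.2 + 2.4 + 2.3 + 2.9 + 3.4 + 3.0 + 3.8 + 4.1) / 9 = 26.9000 / 9 = 2.9889
LCL = X̄̄ − A₂·R̄ = 38.3556 − 0.337 × 2.9889 = 37.3483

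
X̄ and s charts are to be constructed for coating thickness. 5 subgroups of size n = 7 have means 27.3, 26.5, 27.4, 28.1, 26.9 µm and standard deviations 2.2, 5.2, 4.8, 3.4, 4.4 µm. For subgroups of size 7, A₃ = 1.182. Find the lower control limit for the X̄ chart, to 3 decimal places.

X̄̄ = (27.3 + 26.5 + 27.4 + 28.1 + 26.9) / 5 = 27.2400
s̄ = (2.2 + 5.2 + 4.8 + 3.4 + 4.4) / 5 = 4.0000
LCL = X̄̄ − A₃·s̄ = 27.2400 − 1.182 × 4.0000 = 22.5120

22.512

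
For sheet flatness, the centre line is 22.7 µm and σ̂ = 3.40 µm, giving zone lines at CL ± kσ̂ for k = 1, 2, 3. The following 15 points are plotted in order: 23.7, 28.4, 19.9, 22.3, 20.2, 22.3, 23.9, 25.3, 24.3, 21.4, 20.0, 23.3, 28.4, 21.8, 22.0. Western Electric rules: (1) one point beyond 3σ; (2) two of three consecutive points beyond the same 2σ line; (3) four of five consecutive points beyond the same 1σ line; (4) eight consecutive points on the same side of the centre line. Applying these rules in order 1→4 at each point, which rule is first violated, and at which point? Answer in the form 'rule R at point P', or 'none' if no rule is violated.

none

Zone of each point (C = within 1σ̂, B = 1σ̂–2σ̂, A = 2σ̂–3σ̂, * = beyond 3σ̂; sign = side of CL): 1:+C, 2:+B, 3:-C, 4:-C, 5:-C, 6:-C, 7:+C, 8:+C, 9:+C, 10:-C, 11:-C, 12:+C, 13:+B, 14:-C, 15:-C
No rule fires across all 15 points.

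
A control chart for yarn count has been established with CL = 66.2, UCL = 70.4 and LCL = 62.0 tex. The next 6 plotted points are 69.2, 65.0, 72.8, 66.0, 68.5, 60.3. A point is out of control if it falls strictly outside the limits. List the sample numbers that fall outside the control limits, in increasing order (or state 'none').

3, 6

Compare each point to [62.0, 70.4]: sample 3 = 72.8 > UCL; sample 6 = 60.3 < LCL.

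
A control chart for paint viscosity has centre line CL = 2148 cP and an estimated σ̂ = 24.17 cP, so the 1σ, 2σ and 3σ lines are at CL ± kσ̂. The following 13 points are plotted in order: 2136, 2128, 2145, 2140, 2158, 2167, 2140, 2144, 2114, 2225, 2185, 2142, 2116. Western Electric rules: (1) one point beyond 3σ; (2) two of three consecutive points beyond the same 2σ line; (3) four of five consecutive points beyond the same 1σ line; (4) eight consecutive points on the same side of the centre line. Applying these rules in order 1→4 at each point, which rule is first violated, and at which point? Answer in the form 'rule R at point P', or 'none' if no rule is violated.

rule 1 at point 10

Zone of each point (C = within 1σ̂, B = 1σ̂–2σ̂, A = 2σ̂–3σ̂, * = beyond 3σ̂; sign = side of CL): 1:-C, 2:-C, 3:-C, 4:-C, 5:+C, 6:+C, 7:-C, 8:-C, 9:-B, 10:+*, 11:+B, 12:-C, 13:-B
Rule 1 (one point beyond the 3σ limits) is satisfied at point 10.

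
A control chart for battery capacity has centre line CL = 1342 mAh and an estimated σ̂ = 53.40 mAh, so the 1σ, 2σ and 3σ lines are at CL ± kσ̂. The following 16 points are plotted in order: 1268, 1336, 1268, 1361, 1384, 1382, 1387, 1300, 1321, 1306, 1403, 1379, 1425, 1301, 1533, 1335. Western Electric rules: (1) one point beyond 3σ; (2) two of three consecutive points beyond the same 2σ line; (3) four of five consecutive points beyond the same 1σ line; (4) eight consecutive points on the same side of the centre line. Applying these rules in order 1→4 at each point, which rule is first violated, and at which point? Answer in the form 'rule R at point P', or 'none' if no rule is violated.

rule 1 at point 15

Zone of each point (C = within 1σ̂, B = 1σ̂–2σ̂, A = 2σ̂–3σ̂, * = beyond 3σ̂; sign = side of CL): 1:-B, 2:-C, 3:-B, 4:+C, 5:+C, 6:+C, 7:+C, 8:-C, 9:-C, 10:-C, 11:+B, 12:+C, 13:+B, 14:-C, 15:+*, 16:-C
Rule 1 (one point beyond the 3σ limits) is satisfied at point 15.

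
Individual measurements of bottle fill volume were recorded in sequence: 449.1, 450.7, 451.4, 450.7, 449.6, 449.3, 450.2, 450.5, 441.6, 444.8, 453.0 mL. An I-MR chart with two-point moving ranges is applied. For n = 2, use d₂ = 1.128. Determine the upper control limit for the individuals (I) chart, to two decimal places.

456.06

X̄ = (449.1 + 450.7 + 451.4 + 450.7 + 449.6 + 449.3 + 450.2 + 450.5 + 441.6 + 444.8 + 453.0) / 11 = 449.1727
Moving ranges: 1.6, 0.7, 0.7, 1.1, 0.3, 0.9, 0.3, 8.9, 3.2, 8.2; M̄R̄ = 25.9000 / 10 = 2.5900
UCL = X̄ + 3·M̄R̄/d₂ = 449.1727 + 3 × 2.5900 / 1.128 = 456.0610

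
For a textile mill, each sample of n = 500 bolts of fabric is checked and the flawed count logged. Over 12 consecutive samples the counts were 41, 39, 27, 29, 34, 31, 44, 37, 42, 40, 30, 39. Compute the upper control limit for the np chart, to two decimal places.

p̄ = Σdᵢ / (k·n) = 433 / (12 × 500) = 0.07217
UCL = np̄ + 3·√(np̄(1−p̄)) = 36.0833 + 3 × √(36.0833×0.92783) = 36.0833 + 3 × 5.7861 = 53.4417

53.44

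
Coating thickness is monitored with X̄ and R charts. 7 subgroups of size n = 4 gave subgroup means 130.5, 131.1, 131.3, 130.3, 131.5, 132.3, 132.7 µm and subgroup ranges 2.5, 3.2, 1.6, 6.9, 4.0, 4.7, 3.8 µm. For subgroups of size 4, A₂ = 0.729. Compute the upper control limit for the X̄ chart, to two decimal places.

134.17

X̄̄ = (130.5 + 131.1 + 131.3 + 130.3 + 131.5 + 132.3 + 132.7) / 7 = 919.7000 / 7 = 131.3857
R̄ = (2.5 + 3.2 + 1.6 + 6.9 + 4.0 + 4.7 + 3.8) / 7 = 26.7000 / 7 = 3.8143
UCL = X̄̄ + A₂·R̄ = 131.3857 + 0.729 × 3.8143 = 134.1663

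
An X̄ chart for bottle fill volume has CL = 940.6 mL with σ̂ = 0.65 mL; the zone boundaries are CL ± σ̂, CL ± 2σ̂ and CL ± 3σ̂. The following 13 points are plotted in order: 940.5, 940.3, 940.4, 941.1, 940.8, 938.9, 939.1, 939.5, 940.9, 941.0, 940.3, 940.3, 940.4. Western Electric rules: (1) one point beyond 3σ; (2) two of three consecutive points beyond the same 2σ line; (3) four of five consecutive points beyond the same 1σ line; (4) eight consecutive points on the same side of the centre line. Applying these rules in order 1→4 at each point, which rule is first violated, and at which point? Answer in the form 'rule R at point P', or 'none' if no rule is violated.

Zone of each point (C = within 1σ̂, B = 1σ̂–2σ̂, A = 2σ̂–3σ̂, * = beyond 3σ̂; sign = side of CL): 1:-C, 2:-C, 3:-C, 4:+C, 5:+C, 6:-A, 7:-A, 8:-B, 9:+C, 10:+C, 11:-C, 12:-C, 13:-C
Rule 2 (two of three consecutive points beyond the same 2σ limit) is satisfied at point 7.

rule 2 at point 7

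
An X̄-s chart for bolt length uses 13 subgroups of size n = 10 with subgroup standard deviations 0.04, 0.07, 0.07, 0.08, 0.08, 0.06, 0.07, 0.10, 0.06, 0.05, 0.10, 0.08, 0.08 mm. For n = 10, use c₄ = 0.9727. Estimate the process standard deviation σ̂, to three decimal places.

0.074

s̄ = (0.04 + 0.07 + 0.07 + 0.08 + 0.08 + 0.06 + 0.07 + 0.10 + 0.06 + 0.05 + 0.10 + 0.08 + 0.08) / 13 = 0.0723
σ̂ = s̄ / c₄ = 0.0723 / 0.9727 = 0.0743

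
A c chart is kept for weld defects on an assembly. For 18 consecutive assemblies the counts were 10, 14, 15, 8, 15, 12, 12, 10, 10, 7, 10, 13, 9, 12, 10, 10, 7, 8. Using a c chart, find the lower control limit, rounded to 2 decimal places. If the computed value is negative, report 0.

c̄ = (10 + 14 + 15 + 8 + 15 + 12 + 12 + 10 + 10 + 7 + 10 + 13 + 9 + 12 + 10 + 10 + 7 + 8) / 18 = 192 / 18 = 10.6667
LCL = c̄ − 3√c̄ = 10.6667 − 3 × 3.2660 = 0.8687

0.87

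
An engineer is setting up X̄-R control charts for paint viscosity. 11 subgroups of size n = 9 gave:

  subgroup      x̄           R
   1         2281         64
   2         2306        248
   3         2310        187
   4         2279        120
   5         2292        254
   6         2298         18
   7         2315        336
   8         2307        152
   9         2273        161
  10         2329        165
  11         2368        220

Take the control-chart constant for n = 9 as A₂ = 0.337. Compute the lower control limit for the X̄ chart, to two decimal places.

2246.30

X̄̄ = (2281 + 2306 + 2310 + 2279 + 2292 + 2298 + 2315 + 2307 + 2273 + 2329 + 2368) / 11 = 25358.0000 / 11 = 2305.2727
R̄ = (64 + 248 + 187 + 120 + 254 + 18 + 336 + 152 + 161 + 165 + 220) / 11 = 1925.0000 / 11 = 175.0000
LCL = X̄̄ − A₂·R̄ = 2305.2727 − 0.337 × 175.0000 = 2246.2977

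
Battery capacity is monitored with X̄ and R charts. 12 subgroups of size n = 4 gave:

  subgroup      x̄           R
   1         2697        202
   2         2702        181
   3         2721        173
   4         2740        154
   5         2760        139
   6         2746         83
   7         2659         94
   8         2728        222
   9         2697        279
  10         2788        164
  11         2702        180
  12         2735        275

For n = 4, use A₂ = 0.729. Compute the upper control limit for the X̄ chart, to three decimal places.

2853.286

X̄̄ = (2697 + 2702 + 2721 + 2740 + 2760 + 2746 + 2659 + 2728 + 2697 + 2788 + 2702 + 2735) / 12 = 32675.0000 / 12 = 2722.9167
R̄ = (202 + 181 + 173 + 154 + 139 + 83 + 94 + 222 + 279 + 164 + 180 + 275) / 12 = 2146.0000 / 12 = 178.8333
UCL = X̄̄ + A₂·R̄ = 2722.9167 + 0.729 × 178.8333 = 2853.2862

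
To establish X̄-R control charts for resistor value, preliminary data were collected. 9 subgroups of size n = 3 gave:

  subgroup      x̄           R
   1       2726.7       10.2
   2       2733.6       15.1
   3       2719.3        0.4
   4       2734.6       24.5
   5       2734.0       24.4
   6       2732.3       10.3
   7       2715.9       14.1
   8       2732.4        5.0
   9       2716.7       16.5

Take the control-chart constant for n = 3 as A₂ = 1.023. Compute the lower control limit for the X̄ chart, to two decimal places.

X̄̄ = (2726.7 + 2733.6 + 2719.3 + 2734.6 + 2734.0 + 2732.3 + 2715.9 + 2732.4 + 2716.7) / 9 = 24545.5000 / 9 = 2727.2778
R̄ = (10.2 + 15.1 + 0.4 + 24.5 + 24.4 + 10.3 + 14.1 + 5.0 + 16.5) / 9 = 120.5000 / 9 = 13.3889
LCL = X̄̄ − A₂·R̄ = 2727.2778 − 1.023 × 13.3889 = 2713.5809

2713.58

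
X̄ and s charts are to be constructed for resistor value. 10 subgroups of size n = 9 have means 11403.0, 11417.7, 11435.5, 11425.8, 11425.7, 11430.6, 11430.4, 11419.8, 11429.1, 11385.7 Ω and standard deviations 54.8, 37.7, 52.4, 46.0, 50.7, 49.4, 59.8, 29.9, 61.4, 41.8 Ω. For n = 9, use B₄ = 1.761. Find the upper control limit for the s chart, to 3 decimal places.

85.215

s̄ = (54.8 + 37.7 + 52.4 + 46.0 + 50.7 + 49.4 + 59.8 + 29.9 + 61.4 + 41.8) / 10 = 48.3900
UCL_s = B₄·s̄ = 1.761 × 48.3900 = 85.2148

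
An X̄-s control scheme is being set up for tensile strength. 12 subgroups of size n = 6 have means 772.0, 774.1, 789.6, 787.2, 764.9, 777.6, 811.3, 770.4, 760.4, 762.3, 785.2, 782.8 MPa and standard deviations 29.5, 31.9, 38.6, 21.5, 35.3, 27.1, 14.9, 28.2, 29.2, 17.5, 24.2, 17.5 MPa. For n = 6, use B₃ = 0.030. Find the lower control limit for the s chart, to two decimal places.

0.79

s̄ = (29.5 + 31.9 + 38.6 + 21.5 + 35.3 + 27.1 + 14.9 + 28.2 + 29.2 + 17.5 + 24.2 + 17.5) / 12 = 26.2833
LCL_s = B₃·s̄ = 0.030 × 26.2833 = 0.7885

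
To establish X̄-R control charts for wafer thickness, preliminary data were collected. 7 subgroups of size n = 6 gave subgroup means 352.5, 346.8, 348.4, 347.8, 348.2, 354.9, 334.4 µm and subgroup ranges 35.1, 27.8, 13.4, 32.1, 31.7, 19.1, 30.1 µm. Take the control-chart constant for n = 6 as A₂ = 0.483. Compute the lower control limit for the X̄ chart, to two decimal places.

334.51

X̄̄ = (352.5 + 346.8 + 348.4 + 347.8 + 348.2 + 354.9 + 334.4) / 7 = 2433.0000 / 7 = 347.5714
R̄ = (35.1 + 27.8 + 13.4 + 32.1 + 31.7 + 19.1 + 30.1) / 7 = 189.3000 / 7 = 27.0429
LCL = X̄̄ − A₂·R̄ = 347.5714 − 0.483 × 27.0429 = 334.5097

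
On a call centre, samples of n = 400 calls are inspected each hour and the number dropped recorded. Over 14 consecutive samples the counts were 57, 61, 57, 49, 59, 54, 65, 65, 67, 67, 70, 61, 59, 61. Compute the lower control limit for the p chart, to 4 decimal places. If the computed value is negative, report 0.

p̄ = Σdᵢ / (k·n) = 852 / (14 × 400) = 0.15214
LCL = p̄ − 3·√(p̄(1−p̄)/n) = 0.15214 − 3 × 0.01796 = 0.09827

0.0983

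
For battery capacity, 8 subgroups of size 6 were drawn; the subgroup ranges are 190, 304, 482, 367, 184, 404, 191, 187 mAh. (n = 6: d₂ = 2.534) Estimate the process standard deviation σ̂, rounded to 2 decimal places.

113.90

R̄ = (190 + 304 + 482 + 367 + 184 + 404 + 191 + 187) / 8 = 288.6250
σ̂ = R̄ / d₂ = 288.6250 / 2.534 = 113.9009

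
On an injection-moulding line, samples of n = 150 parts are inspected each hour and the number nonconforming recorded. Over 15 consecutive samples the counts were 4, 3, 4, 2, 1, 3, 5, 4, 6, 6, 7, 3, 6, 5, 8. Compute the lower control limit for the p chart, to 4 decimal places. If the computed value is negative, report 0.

0.0000

p̄ = Σdᵢ / (k·n) = 67 / (15 × 150) = 0.02978
LCL = p̄ − 3·√(p̄(1−p̄)/n) = 0.02978 − 3 × 0.01388 = -0.01186 → 0 (negative, so LCL = 0)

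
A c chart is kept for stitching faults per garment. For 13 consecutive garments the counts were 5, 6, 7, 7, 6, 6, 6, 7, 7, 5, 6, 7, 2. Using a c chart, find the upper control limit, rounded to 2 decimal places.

c̄ = (5 + 6 + 7 + 7 + 6 + 6 + 6 + 7 + 7 + 5 + 6 + 7 + 2) / 13 = 77 / 13 = 5.9231
UCL = c̄ + 3√c̄ = 5.9231 + 3 × √5.9231 = 5.9231 + 3 × 2.4337 = 13.2243

13.22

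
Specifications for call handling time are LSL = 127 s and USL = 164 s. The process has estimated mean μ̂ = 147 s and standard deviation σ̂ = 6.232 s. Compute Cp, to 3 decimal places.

0.990

Cp = (USL − LSL) / (6σ̂) = (164 − 127) / (6 × 6.232) = 37.0000 / 37.3920 = 0.9895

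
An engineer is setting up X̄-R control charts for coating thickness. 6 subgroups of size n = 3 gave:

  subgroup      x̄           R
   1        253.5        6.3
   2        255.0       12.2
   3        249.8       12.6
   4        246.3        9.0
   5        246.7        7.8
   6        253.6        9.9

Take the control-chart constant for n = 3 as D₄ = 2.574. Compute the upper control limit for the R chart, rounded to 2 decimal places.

24.80

R̄ = (6.3 + 12.2 + 12.6 + 9.0 + 7.8 + 9.9) / 6 = 57.8000 / 6 = 9.6333
UCL_R = D₄·R̄ = 2.574 × 9.6333 = 24.7962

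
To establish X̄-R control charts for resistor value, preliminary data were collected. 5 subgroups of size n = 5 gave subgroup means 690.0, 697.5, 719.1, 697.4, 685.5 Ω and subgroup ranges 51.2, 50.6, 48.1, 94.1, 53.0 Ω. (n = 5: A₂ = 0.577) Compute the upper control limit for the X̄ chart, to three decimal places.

732.174

X̄̄ = (690.0 + 697.5 + 719.1 + 697.4 + 685.5) / 5 = 3489.5000 / 5 = 697.9000
R̄ = (51.2 + 50.6 + 48.1 + 94.1 + 53.0) / 5 = 297.0000 / 5 = 59.4000
UCL = X̄̄ + A₂·R̄ = 697.9000 + 0.577 × 59.4000 = 732.1738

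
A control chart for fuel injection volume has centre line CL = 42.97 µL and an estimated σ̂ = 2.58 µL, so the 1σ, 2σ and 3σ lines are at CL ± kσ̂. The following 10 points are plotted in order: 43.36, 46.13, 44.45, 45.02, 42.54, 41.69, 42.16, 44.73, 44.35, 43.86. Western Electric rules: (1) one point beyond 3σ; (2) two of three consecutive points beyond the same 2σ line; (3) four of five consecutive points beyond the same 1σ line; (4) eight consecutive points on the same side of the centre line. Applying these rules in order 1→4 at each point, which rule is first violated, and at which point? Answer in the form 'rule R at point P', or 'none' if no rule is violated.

none

Zone of each point (C = within 1σ̂, B = 1σ̂–2σ̂, A = 2σ̂–3σ̂, * = beyond 3σ̂; sign = side of CL): 1:+C, 2:+B, 3:+C, 4:+C, 5:-C, 6:-C, 7:-C, 8:+C, 9:+C, 10:+C
No rule fires across all 10 points.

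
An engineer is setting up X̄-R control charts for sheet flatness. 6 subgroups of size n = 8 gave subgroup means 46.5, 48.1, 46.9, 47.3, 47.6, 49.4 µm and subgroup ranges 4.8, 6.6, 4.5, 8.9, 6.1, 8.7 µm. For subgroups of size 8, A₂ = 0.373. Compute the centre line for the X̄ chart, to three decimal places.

47.633

X̄̄ = (46.5 + 48.1 + 46.9 + 47.3 + 47.6 + 49.4) / 6 = 285.8000 / 6 = 47.6333
CL = X̄̄ = 47.6333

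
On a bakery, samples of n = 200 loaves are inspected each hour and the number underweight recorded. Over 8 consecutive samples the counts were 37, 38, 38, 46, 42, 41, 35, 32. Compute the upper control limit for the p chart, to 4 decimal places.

p̄ = Σdᵢ / (k·n) = 309 / (8 × 200) = 0.19312
UCL = p̄ + 3·√(p̄(1−p̄)/n) = 0.19312 + 3 × √(0.19312×0.80688/200) = 0.19312 + 3 × 0.02791 = 0.27686

0.2769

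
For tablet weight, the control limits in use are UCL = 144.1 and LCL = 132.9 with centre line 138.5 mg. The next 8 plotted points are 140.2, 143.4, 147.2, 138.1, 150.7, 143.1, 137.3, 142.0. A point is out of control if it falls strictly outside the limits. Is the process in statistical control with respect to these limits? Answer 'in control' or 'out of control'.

out of control

Compare each point to [132.9, 144.1]: sample 3 = 147.2 > UCL; sample 5 = 150.7 > UCL.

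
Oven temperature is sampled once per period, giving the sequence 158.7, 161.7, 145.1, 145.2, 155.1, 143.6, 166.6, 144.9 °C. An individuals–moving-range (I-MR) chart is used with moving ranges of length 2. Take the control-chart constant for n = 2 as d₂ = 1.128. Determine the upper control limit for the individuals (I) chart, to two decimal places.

X̄ = (158.7 + 161.7 + 145.1 + 145.2 + 155.1 + 143.6 + 166.6 + 144.9) / 8 = 152.6125
Moving ranges: 3.0, 16.6, 0.1, 9.9, 11.5, 23.0, 21.7; M̄R̄ = 85.8000 / 7 = 12.2571
UCL = X̄ + 3·M̄R̄/d₂ = 152.6125 + 3 × 12.2571 / 1.128 = 185.2113

185.21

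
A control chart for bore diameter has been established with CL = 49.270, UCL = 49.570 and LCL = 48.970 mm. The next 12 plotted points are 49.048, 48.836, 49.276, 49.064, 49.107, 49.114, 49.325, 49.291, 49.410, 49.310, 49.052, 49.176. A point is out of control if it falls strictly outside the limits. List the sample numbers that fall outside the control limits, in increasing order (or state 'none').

Compare each point to [48.970, 49.570]: sample 2 = 48.836 < LCL.

2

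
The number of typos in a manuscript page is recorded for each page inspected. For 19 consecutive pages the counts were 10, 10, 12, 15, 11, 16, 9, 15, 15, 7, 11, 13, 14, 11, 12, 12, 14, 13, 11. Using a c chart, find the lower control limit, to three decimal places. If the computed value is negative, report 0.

1.697

c̄ = (10 + 10 + 12 + 15 + 11 + 16 + 9 + 15 + 15 + 7 + 11 + 13 + 14 + 11 + 12 + 12 + 14 + 13 + 11) / 19 = 231 / 19 = 12.1579
LCL = c̄ − 3√c̄ = 12.1579 − 3 × 3.4868 = 1.6974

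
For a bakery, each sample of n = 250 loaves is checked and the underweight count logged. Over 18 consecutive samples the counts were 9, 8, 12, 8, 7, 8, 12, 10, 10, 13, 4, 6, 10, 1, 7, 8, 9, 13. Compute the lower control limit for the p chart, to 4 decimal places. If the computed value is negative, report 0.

p̄ = Σdᵢ / (k·n) = 155 / (18 × 250) = 0.03444
LCL = p̄ − 3·√(p̄(1−p̄)/n) = 0.03444 − 3 × 0.01153 = -0.00016 → 0 (negative, so LCL = 0)

0.0000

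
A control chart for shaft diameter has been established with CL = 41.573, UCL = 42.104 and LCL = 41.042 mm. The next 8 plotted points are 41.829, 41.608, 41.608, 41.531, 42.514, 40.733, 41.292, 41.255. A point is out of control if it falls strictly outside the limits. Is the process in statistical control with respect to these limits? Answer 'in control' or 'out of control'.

Compare each point to [41.042, 42.104]: sample 5 = 42.514 > UCL; sample 6 = 40.733 < LCL.

out of control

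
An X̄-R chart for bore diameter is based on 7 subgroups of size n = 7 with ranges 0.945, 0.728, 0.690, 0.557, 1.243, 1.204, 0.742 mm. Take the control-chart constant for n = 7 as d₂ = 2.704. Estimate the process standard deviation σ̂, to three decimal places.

0.323

R̄ = (0.945 + 0.728 + 0.690 + 0.557 + 1.243 + 1.204 + 0.742) / 7 = 0.8727
σ̂ = R̄ / d₂ = 0.8727 / 2.704 = 0.3227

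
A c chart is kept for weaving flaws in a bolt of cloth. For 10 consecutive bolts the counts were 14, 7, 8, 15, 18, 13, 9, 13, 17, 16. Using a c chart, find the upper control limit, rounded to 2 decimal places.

c̄ = (14 + 7 + 8 + 15 + 18 + 13 + 9 + 13 + 17 + 16) / 10 = 130 / 10 = 13.0000
UCL = c̄ + 3√c̄ = 13.0000 + 3 × √13.0000 = 13.0000 + 3 × 3.6056 = 23.8167

23.82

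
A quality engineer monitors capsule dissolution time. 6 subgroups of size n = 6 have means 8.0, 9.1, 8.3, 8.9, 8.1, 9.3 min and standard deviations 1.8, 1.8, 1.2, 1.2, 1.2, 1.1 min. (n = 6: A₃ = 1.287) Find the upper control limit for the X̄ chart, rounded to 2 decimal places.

X̄̄ = (8.0 + 9.1 + 8.3 + 8.9 + 8.1 + 9.3) / 6 = 8.6167
s̄ = (1.8 + 1.8 + 1.2 + 1.2 + 1.2 + 1.1) / 6 = 1.3833
UCL = X̄̄ + A₃·s̄ = 8.6167 + 1.287 × 1.3833 = 10.3970

10.40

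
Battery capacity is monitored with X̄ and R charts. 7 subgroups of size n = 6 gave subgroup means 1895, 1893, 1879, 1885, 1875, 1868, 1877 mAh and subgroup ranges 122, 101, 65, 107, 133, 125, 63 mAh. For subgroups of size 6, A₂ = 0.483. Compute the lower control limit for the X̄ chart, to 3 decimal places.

1832.310

X̄̄ = (1895 + 1893 + 1879 + 1885 + 1875 + 1868 + 1877) / 7 = 13172.0000 / 7 = 1881.7143
R̄ = (122 + 101 + 65 + 107 + 133 + 125 + 63) / 7 = 716.0000 / 7 = 102.2857
LCL = X̄̄ − A₂·R̄ = 1881.7143 − 0.483 × 102.2857 = 1832.3103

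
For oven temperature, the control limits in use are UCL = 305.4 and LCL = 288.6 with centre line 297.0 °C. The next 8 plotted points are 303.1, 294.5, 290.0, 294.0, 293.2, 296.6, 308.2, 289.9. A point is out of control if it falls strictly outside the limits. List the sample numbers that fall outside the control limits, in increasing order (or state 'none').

Compare each point to [288.6, 305.4]: sample 7 = 308.2 > UCL.

7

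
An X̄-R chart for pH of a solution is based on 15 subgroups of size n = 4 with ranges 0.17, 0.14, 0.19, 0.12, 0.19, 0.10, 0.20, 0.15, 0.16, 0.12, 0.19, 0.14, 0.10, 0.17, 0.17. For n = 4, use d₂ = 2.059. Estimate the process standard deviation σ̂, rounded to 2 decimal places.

R̄ = (0.17 + 0.14 + 0.19 + 0.12 + 0.19 + 0.10 + 0.20 + 0.15 + 0.16 + 0.12 + 0.19 + 0.14 + 0.10 + 0.17 + 0.17) / 15 = 0.1540
σ̂ = R̄ / d₂ = 0.1540 / 2.059 = 0.0748

0.07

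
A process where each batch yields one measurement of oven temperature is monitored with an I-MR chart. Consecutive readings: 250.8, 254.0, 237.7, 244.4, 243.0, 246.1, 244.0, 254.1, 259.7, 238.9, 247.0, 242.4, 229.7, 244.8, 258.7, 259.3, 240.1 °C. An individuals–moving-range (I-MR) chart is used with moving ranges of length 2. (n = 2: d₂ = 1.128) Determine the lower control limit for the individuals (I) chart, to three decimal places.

X̄ = (250.8 + 254.0 + 237.7 + 244.4 + 243.0 + 246.1 + 244.0 + 254.1 + 259.7 + 238.9 + 247.0 + 242.4 + 229.7 + 244.8 + 258.7 + 259.3 + 240.1) / 17 = 246.7471
Moving ranges: 3.2, 16.3, 6.7, 1.4, 3.1, 2.1, 10.1, 5.6, 20.8, 8.1, 4.6, 12.7, 15.1, 13.9, 0.6, 19.2; M̄R̄ = 143.5000 / 16 = 8.9688
LCL = X̄ − 3·M̄R̄/d₂ = 246.7471 − 3 × 8.9688 / 1.128 = 222.8940

222.894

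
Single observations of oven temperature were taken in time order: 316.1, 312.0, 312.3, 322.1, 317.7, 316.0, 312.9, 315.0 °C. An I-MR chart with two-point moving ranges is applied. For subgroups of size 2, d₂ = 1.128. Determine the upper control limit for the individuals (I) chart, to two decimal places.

325.20

X̄ = (316.1 + 312.0 + 312.3 + 322.1 + 317.7 + 316.0 + 312.9 + 315.0) / 8 = 315.5125
Moving ranges: 4.1, 0.3, 9.8, 4.4, 1.7, 3.1, 2.1; M̄R̄ = 25.5000 / 7 = 3.6429
UCL = X̄ + 3·M̄R̄/d₂ = 315.5125 + 3 × 3.6429 / 1.128 = 325.2009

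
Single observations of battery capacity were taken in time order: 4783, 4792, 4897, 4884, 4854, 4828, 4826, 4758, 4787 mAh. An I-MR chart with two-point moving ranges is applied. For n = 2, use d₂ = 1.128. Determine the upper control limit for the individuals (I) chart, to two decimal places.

X̄ = (4783 + 4792 + 4897 + 4884 + 4854 + 4828 + 4826 + 4758 + 4787) / 9 = 4823.2222
Moving ranges: 9, 105, 13, 30, 26, 2, 68, 29; M̄R̄ = 282.0000 / 8 = 35.2500
UCL = X̄ + 3·M̄R̄/d₂ = 4823.2222 + 3 × 35.2500 / 1.128 = 4916.9722

4916.97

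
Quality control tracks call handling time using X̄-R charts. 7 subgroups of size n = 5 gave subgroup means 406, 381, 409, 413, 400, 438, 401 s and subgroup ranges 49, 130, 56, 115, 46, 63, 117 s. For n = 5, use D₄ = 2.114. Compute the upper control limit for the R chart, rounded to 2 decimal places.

R̄ = (49 + 130 + 56 + 115 + 46 + 63 + 117) / 7 = 576.0000 / 7 = 82.2857
UCL_R = D₄·R̄ = 2.114 × 82.2857 = 173.9520

173.95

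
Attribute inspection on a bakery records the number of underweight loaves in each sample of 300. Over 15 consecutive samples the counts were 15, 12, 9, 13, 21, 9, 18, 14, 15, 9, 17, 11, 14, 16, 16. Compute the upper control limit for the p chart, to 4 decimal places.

p̄ = Σdᵢ / (k·n) = 209 / (15 × 300) = 0.04644
UCL = p̄ + 3·√(p̄(1−p̄)/n) = 0.04644 + 3 × √(0.04644×0.95356/300) = 0.04644 + 3 × 0.01215 = 0.08289

0.0829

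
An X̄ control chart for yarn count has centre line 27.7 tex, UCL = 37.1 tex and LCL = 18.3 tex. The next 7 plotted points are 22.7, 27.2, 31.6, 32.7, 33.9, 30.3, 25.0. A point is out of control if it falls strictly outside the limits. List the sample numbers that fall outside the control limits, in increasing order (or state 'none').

All 7 points lie within [18.3, 37.1].

none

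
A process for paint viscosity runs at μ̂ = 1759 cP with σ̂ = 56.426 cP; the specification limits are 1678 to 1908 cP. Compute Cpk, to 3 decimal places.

0.479

Cpu = (USL − μ̂) / (3σ̂) = (1908 − 1759) / (3 × 56.426) = 0.8802; Cpl = (μ̂ − LSL) / (3σ̂) = (1759 − 1678) / (3 × 56.426) = 0.4785; Cpk = min(Cpu, Cpl) = 0.4785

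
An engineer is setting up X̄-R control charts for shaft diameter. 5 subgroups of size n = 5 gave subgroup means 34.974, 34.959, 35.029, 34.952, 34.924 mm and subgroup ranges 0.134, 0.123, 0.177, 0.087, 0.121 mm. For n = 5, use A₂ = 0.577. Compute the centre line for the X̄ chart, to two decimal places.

34.97

X̄̄ = (34.974 + 34.959 + 35.029 + 34.952 + 34.924) / 5 = 174.8380 / 5 = 34.9676
CL = X̄̄ = 34.9676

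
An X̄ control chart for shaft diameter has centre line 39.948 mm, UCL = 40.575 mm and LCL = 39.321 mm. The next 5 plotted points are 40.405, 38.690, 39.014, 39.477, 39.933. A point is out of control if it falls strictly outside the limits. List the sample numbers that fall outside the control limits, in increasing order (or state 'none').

Compare each point to [39.321, 40.575]: sample 2 = 38.690 < LCL; sample 3 = 39.014 < LCL.

2, 3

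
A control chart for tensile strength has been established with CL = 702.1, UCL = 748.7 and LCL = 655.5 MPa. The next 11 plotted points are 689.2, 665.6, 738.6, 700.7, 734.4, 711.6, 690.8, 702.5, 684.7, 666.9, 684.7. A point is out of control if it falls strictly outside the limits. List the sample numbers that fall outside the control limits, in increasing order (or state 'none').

All 11 points lie within [655.5, 748.7].

none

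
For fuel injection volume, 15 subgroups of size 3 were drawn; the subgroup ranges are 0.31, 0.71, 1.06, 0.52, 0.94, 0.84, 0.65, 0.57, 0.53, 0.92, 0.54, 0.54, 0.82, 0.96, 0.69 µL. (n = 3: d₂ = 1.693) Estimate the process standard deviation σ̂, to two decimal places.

0.42

R̄ = (0.31 + 0.71 + 1.06 + 0.52 + 0.94 + 0.84 + 0.65 + 0.57 + 0.53 + 0.92 + 0.54 + 0.54 + 0.82 + 0.96 + 0.69) / 15 = 0.7067
σ̂ = R̄ / d₂ = 0.7067 / 1.693 = 0.4174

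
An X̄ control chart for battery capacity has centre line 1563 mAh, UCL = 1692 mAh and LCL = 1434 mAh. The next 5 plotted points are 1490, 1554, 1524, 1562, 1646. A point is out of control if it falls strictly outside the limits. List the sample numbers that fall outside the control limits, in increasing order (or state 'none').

All 5 points lie within [1434, 1692].

none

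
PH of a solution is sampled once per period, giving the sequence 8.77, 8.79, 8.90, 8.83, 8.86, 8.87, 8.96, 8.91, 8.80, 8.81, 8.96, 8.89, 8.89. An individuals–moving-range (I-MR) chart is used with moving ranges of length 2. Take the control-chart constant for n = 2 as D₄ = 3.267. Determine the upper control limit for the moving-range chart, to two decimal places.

0.20

Moving ranges: 0.02, 0.11, 0.07, 0.03, 0.01, 0.09, 0.05, 0.11, 0.01, 0.15, 0.07, 0.00; M̄R̄ = 0.7200 / 12 = 0.0600
UCL_MR = D₄·M̄R̄ = 3.267 × 0.0600 = 0.1960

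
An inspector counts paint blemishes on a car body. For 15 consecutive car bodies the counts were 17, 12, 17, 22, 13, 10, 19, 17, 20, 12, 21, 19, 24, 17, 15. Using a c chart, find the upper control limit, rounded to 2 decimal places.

c̄ = (17 + 12 + 17 + 22 + 13 + 10 + 19 + 17 + 20 + 12 + 21 + 19 + 24 + 17 + 15) / 15 = 255 / 15 = 17.0000
UCL = c̄ + 3√c̄ = 17.0000 + 3 × √17.0000 = 17.0000 + 3 × 4.1231 = 29.3693

29.37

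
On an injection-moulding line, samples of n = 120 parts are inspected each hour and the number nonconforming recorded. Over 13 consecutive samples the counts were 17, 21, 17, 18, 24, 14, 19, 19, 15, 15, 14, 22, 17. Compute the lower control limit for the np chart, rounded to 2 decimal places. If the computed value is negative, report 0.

p̄ = Σdᵢ / (k·n) = 232 / (13 × 120) = 0.14872
LCL = np̄ − 3·√(np̄(1−p̄)) = 17.8462 − 3 × 3.8977 = 6.1530

6.15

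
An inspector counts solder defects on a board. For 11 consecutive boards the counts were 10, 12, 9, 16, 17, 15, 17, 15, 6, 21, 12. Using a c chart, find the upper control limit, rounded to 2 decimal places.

c̄ = (10 + 12 + 9 + 16 + 17 + 15 + 17 + 15 + 6 + 21 + 12) / 11 = 150 / 11 = 13.6364
UCL = c̄ + 3√c̄ = 13.6364 + 3 × √13.6364 = 13.6364 + 3 × 3.6927 = 24.7146

24.71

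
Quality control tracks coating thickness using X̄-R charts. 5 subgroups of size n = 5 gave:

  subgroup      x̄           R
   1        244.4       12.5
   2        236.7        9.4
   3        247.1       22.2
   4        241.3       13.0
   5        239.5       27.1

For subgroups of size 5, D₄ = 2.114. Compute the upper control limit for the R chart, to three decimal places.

35.600

R̄ = (12.5 + 9.4 + 22.2 + 13.0 + 27.1) / 5 = 84.2000 / 5 = 16.8400
UCL_R = D₄·R̄ = 2.114 × 16.8400 = 35.5998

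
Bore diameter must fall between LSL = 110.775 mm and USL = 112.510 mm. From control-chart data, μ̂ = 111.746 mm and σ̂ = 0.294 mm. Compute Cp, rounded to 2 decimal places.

0.98

Cp = (USL − LSL) / (6σ̂) = (112.510 − 110.775) / (6 × 0.294) = 1.7350 / 1.7640 = 0.9836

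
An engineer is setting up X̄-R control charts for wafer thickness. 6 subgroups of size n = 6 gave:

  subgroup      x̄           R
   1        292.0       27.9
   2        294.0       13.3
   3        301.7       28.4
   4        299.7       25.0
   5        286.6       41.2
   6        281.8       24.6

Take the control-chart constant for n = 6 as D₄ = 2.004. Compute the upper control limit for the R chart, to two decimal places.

53.57

R̄ = (27.9 + 13.3 + 28.4 + 25.0 + 41.2 + 24.6) / 6 = 160.4000 / 6 = 26.7333
UCL_R = D₄·R̄ = 2.004 × 26.7333 = 53.5736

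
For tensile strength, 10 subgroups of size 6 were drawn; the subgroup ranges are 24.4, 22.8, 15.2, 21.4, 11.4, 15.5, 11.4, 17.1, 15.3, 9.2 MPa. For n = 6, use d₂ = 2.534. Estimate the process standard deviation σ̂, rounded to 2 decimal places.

R̄ = (24.4 + 22.8 + 15.2 + 21.4 + 11.4 + 15.5 + 11.4 + 17.1 + 15.3 + 9.2) / 10 = 16.3700
σ̂ = R̄ / d₂ = 16.3700 / 2.534 = 6.4601

6.46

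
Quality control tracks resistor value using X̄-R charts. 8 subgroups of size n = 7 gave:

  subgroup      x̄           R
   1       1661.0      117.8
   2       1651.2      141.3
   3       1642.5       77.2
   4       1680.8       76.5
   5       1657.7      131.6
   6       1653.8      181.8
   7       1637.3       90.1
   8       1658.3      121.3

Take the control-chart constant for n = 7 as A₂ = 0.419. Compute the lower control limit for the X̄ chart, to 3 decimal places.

1606.218

X̄̄ = (1661.0 + 1651.2 + 1642.5 + 1680.8 + 1657.7 + 1653.8 + 1637.3 + 1658.3) / 8 = 13242.6000 / 8 = 1655.3250
R̄ = (117.8 + 141.3 + 77.2 + 76.5 + 131.6 + 181.8 + 90.1 + 121.3) / 8 = 937.6000 / 8 = 117.2000
LCL = X̄̄ − A₂·R̄ = 1655.3250 − 0.419 × 117.2000 = 1606.2182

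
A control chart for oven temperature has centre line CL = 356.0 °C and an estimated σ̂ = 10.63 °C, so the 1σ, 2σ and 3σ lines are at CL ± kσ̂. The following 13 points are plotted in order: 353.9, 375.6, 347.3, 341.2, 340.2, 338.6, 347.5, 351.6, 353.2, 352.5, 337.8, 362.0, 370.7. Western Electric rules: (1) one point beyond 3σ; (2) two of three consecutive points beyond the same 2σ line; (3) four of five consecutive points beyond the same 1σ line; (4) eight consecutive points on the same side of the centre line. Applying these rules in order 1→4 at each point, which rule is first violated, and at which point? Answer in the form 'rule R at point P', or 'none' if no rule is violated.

rule 4 at point 10

Zone of each point (C = within 1σ̂, B = 1σ̂–2σ̂, A = 2σ̂–3σ̂, * = beyond 3σ̂; sign = side of CL): 1:-C, 2:+B, 3:-C, 4:-B, 5:-B, 6:-B, 7:-C, 8:-C, 9:-C, 10:-C, 11:-B, 12:+C, 13:+B
Rule 4 (eight consecutive points on the same side of the centre line) is satisfied at point 10.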